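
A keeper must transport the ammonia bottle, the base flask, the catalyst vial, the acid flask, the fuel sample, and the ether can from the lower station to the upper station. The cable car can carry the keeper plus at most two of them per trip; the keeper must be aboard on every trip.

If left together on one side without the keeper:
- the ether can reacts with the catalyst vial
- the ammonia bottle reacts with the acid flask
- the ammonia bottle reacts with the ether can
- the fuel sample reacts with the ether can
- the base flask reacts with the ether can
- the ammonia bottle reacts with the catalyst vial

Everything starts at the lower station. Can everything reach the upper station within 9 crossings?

Yes

Yes — this plan uses 9 crossings (≤ 9):
1. Keeper goes to the upper station with the ammonia bottle and the ether can.
2. Keeper goes back to the lower station with the ammonia bottle.
3. Keeper goes to the upper station with the ammonia bottle and the base flask.
4. Keeper goes back to the lower station with the ether can.
5. Keeper goes to the upper station with the catalyst vial and the fuel sample.
6. Keeper goes back to the lower station with the ammonia bottle.
7. Keeper goes to the upper station with the acid flask and the ammonia bottle.
8. Keeper goes back to the lower station with the ammonia bottle.
9. Keeper goes to the upper station with the ammonia bottle and the ether can.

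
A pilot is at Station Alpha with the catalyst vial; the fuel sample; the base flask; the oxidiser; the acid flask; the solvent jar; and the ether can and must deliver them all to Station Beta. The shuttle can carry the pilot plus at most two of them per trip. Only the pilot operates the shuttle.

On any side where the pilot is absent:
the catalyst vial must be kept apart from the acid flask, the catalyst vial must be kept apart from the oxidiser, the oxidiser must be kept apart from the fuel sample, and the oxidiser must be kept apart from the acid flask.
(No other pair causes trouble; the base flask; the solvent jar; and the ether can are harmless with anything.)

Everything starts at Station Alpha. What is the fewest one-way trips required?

11

Counting alone: the pilot can take at most 2 across per trip to Station Beta, so moving all 7 needs at least 4 loaded trips out, with a return between consecutive ones — at least 7 crossings.
The safety rule pushes this higher. Following every safe sequence of crossings, the most of the 7 that can be at Station Beta as the shuttle arrives there on crossings 7, 9 is 5, 6 respectively — never all 7.
So no plan with fewer than 11 crossings exists, and this one achieves 11:
1. Pilot goes to Station Beta with the catalyst vial and the oxidiser.
2. Pilot goes back to Station Alpha with the catalyst vial.
3. Pilot goes to Station Beta with the catalyst vial and the fuel sample.
4. Pilot goes back to Station Alpha with the oxidiser.
5. Pilot goes to Station Beta with the base flask and the oxidiser.
6. Pilot goes back to Station Alpha with the oxidiser.
7. Pilot goes to Station Beta with the oxidiser and the solvent jar.
8. Pilot goes back to Station Alpha with the oxidiser.
9. Pilot goes to Station Beta with the ether can and the oxidiser.
10. Pilot goes back to Station Alpha with the oxidiser.
11. Pilot goes to Station Beta with the acid flask and the oxidiser.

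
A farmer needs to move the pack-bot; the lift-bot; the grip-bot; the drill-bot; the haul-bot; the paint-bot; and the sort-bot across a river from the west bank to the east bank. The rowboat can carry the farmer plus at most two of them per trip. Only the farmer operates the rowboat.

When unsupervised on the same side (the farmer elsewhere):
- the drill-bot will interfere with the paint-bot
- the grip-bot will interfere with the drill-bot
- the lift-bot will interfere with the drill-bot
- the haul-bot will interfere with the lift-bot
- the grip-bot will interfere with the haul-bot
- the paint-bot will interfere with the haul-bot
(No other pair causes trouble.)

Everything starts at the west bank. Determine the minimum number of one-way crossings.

Counting alone: the farmer can take at most 2 across per trip to the east bank, so moving all 7 needs at least 4 loaded trips out, with a return between consecutive ones — at least 7 crossings.
The safety rule pushes this higher. Following every safe sequence of crossings, the most of the 7 that can be at the east bank as the rowboat arrives there on crossing 7 is 6 — never all 7.
So no plan with fewer than 9 crossings exists, and this one achieves 9:
1. Farmer goes to the east bank with the drill-bot and the haul-bot.  [the west bank: the grip-bot, the lift-bot, the pack-bot, the paint-bot, the sort-bot | the east bank: the drill-bot, the haul-bot]
2. Farmer goes back to the west bank alone.  [the west bank: the grip-bot, the lift-bot, the pack-bot, the paint-bot, the sort-bot | the east bank: the drill-bot, the haul-bot]
3. Farmer goes to the east bank with the pack-bot.  [the west bank: the grip-bot, the lift-bot, the paint-bot, the sort-bot | the east bank: the drill-bot, the haul-bot, the pack-bot]
4. Farmer goes back to the west bank alone.  [the west bank: the grip-bot, the lift-bot, the paint-bot, the sort-bot | the east bank: the drill-bot, the haul-bot, the pack-bot]
5. Farmer goes to the east bank with the grip-bot and the lift-bot.  [the west bank: the paint-bot, the sort-bot | the east bank: the drill-bot, the grip-bot, the haul-bot, the lift-bot, the pack-bot]
6. Farmer goes back to the west bank with the drill-bot and the haul-bot.  [the west bank: the drill-bot, the haul-bot, the paint-bot, the sort-bot | the east bank: the grip-bot, the lift-bot, the pack-bot]
7. Farmer goes to the east bank with the paint-bot and the sort-bot.  [the west bank: the drill-bot, the haul-bot | the east bank: the grip-bot, the lift-bot, the pack-bot, the paint-bot, the sort-bot]
8. Farmer goes back to the west bank alone.  [the west bank: the drill-bot, the haul-bot | the east bank: the grip-bot, the lift-bot, the pack-bot, the paint-bot, the sort-bot]
9. Farmer goes to the east bank with the drill-bot and the haul-bot.  [the west bank: — | the east bank: the drill-bot, the grip-bot, the haul-bot, the lift-bot, the pack-bot, the paint-bot, the sort-bot]

9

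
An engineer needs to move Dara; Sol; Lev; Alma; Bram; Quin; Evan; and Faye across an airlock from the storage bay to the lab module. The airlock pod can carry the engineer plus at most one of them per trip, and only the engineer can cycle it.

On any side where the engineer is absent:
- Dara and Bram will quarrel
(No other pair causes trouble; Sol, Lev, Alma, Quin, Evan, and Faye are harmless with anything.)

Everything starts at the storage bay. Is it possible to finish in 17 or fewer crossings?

Yes

Yes — this plan uses 15 crossings (≤ 17):
1. Engineer goes to the lab module with Dara.  [the storage bay: Alma, Bram, Evan, Faye, Lev, Quin, Sol | the lab module: Dara]
2. Engineer goes back to the storage bay alone.  [the storage bay: Alma, Bram, Evan, Faye, Lev, Quin, Sol | the lab module: Dara]
3. Engineer goes to the lab module with Sol.  [the storage bay: Alma, Bram, Evan, Faye, Lev, Quin | the lab module: Dara, Sol]
4. Engineer goes back to the storage bay alone.  [the storage bay: Alma, Bram, Evan, Faye, Lev, Quin | the lab module: Dara, Sol]
5. Engineer goes to the lab module with Lev.  [the storage bay: Alma, Bram, Evan, Faye, Quin | the lab module: Dara, Lev, Sol]
6. Engineer goes back to the storage bay alone.  [the storage bay: Alma, Bram, Evan, Faye, Quin | the lab module: Dara, Lev, Sol]
7. Engineer goes to the lab module with Alma.  [the storage bay: Bram, Evan, Faye, Quin | the lab module: Alma, Dara, Lev, Sol]
8. Engineer goes back to the storage bay alone.  [the storage bay: Bram, Evan, Faye, Quin | the lab module: Alma, Dara, Lev, Sol]
9. Engineer goes to the lab module with Quin.  [the storage bay: Bram, Evan, Faye | the lab module: Alma, Dara, Lev, Quin, Sol]
10. Engineer goes back to the storage bay alone.  [the storage bay: Bram, Evan, Faye | the lab module: Alma, Dara, Lev, Quin, Sol]
11. Engineer goes to the lab module with Evan.  [the storage bay: Bram, Faye | the lab module: Alma, Dara, Evan, Lev, Quin, Sol]
12. Engineer goes back to the storage bay alone.  [the storage bay: Bram, Faye | the lab module: Alma, Dara, Evan, Lev, Quin, Sol]
13. Engineer goes to the lab module with Faye.  [the storage bay: Bram | the lab module: Alma, Dara, Evan, Faye, Lev, Quin, Sol]
14. Engineer goes back to the storage bay alone.  [the storage bay: Bram | the lab module: Alma, Dara, Evan, Faye, Lev, Quin, Sol]
15. Engineer goes to the lab module with Bram.  [the storage bay: — | the lab module: Alma, Bram, Dara, Evan, Faye, Lev, Quin, Sol]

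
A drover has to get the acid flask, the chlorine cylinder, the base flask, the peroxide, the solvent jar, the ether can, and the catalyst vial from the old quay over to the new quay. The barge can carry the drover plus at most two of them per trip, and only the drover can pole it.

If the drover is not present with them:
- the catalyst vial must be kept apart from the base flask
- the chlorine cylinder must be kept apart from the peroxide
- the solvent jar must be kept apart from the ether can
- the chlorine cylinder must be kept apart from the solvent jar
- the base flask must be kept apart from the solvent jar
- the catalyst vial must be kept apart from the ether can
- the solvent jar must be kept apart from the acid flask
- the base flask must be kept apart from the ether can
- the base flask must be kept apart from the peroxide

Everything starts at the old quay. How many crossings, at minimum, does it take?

impossible

Whatever the first load, the items left behind include a forbidden pair without the drover. No opening move is safe, so no plan exists.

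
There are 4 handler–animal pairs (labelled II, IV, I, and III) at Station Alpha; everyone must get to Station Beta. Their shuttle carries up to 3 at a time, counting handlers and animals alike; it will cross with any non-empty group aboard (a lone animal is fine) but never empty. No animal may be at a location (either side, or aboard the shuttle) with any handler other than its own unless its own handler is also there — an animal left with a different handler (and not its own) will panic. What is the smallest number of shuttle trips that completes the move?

Counting alone: each trip to Station Beta takes at most 3 across and each return brings at least 1 back, so after t trips out (and t−1 returns) at most 3t − (t−1) of the 8 are across; that first reaches 8 at t = 4, so at least 7 crossings are needed.
The safety rule pushes this higher. Following every safe sequence of crossings, the most of the 8 that can be at Station Beta as the shuttle arrives there on crossing 7 is 7 — never all 8.
So no plan with fewer than 9 crossings exists, and this one achieves 9:
1. animal II and handler II cross → Station Beta.
2. handler II crosses ← Station Alpha.
3. animal IV, handler II, and handler IV cross → Station Beta.
4. animal II and handler II cross ← Station Alpha.
5. handler I, handler II, and handler III cross → Station Beta.
6. animal IV crosses ← Station Alpha.
7. animal II and animal IV cross → Station Beta.
8. animal II crosses ← Station Alpha.
9. animal I, animal II, and animal III cross → Station Beta.

9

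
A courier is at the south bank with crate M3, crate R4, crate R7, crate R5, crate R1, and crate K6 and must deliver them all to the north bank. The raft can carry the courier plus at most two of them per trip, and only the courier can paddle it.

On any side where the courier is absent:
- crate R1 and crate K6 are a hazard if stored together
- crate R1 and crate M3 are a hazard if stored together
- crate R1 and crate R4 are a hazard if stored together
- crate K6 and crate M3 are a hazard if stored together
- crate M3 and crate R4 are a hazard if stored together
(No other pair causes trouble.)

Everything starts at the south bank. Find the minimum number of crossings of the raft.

Counting alone: the courier can take at most 2 across per trip to the north bank, so moving all 6 needs at least 3 loaded trips out, with a return between consecutive ones — at least 5 crossings.
The safety rule pushes this higher. Following every safe sequence of crossings, the most of the 6 that can be at the north bank as the raft arrives there on crossings 5, 7 is 4, 5 respectively — never all 6.
So no plan with fewer than 9 crossings exists, and this one achieves 9:
1. Courier goes to the north bank with crate M3 and crate R1.  [the south bank: crate K6, crate R4, crate R5, crate R7 | the north bank: crate M3, crate R1]
2. Courier goes back to the south bank with crate M3.  [the south bank: crate K6, crate M3, crate R4, crate R5, crate R7 | the north bank: crate R1]
3. Courier goes to the north bank with crate M3 and crate R7.  [the south bank: crate K6, crate R4, crate R5 | the north bank: crate M3, crate R1, crate R7]
4. Courier goes back to the south bank with crate M3.  [the south bank: crate K6, crate M3, crate R4, crate R5 | the north bank: crate R1, crate R7]
5. Courier goes to the north bank with crate M3 and crate R5.  [the south bank: crate K6, crate R4 | the north bank: crate M3, crate R1, crate R5, crate R7]
6. Courier goes back to the south bank with crate M3.  [the south bank: crate K6, crate M3, crate R4 | the north bank: crate R1, crate R5, crate R7]
7. Courier goes to the north bank with crate K6 and crate R4.  [the south bank: crate M3 | the north bank: crate K6, crate R1, crate R4, crate R5, crate R7]
8. Courier goes back to the south bank with crate R1.  [the south bank: crate M3, crate R1 | the north bank: crate K6, crate R4, crate R5, crate R7]
9. Courier goes to the north bank with crate M3 and crate R1.  [the south bank: — | the north bank: crate K6, crate M3, crate R1, crate R4, crate R5, crate R7]

9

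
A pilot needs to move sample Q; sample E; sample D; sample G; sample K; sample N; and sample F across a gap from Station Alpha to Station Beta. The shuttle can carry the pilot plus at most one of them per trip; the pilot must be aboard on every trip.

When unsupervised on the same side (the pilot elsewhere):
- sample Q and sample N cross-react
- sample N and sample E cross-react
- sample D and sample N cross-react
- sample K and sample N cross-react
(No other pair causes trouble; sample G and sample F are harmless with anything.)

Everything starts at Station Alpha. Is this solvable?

Following every safe sequence of crossings from the start, the most of the 7 that can be at Station Beta as the shuttle arrives there on crossings 1, 3, 5, 7 is 1, 2, 3, 4 respectively; the best ever achieved is 4 of 7.
From crossing 9 on, no configuration arises that was not already reachable earlier: only 44 distinct safe configurations (who is on which side, and where the shuttle is) can ever be reached, none of them has everyone across, and every continuation just revisits them. So no valid plan exists.

No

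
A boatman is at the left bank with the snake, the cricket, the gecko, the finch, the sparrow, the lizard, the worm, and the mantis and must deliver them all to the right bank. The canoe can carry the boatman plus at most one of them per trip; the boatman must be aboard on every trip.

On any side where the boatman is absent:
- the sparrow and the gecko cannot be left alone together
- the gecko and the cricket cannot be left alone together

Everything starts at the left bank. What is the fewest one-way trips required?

Counting alone: the boatman can take at most 1 across per trip to the right bank, so moving all 8 needs at least 8 loaded trips out, with a return between consecutive ones — at least 15 crossings.
The safety rule pushes this higher. Following every safe sequence of crossings, the most of the 8 that can be at the right bank as the canoe arrives there on crossing 15 is 7 — never all 8.
So no plan with fewer than 17 crossings exists, and this one achieves 17:
1. Boatman goes to the right bank with the gecko.
2. Boatman goes back to the left bank alone.
3. Boatman goes to the right bank with the snake.
4. Boatman goes back to the left bank alone.
5. Boatman goes to the right bank with the cricket.
6. Boatman goes back to the left bank with the gecko.
7. Boatman goes to the right bank with the sparrow.
8. Boatman goes back to the left bank alone.
9. Boatman goes to the right bank with the finch.
10. Boatman goes back to the left bank alone.
11. Boatman goes to the right bank with the lizard.
12. Boatman goes back to the left bank alone.
13. Boatman goes to the right bank with the worm.
14. Boatman goes back to the left bank alone.
15. Boatman goes to the right bank with the mantis.
16. Boatman goes back to the left bank alone.
17. Boatman goes to the right bank with the gecko.

17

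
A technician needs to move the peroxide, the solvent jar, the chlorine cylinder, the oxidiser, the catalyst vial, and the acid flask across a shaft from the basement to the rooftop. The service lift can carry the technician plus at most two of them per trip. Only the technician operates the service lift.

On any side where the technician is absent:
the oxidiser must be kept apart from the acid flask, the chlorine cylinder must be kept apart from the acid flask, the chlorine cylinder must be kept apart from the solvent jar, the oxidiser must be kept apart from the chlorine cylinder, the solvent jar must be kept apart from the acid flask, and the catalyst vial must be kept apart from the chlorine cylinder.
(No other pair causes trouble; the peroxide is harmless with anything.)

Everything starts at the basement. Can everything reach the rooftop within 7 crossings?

Counting alone: the technician can take at most 2 across per trip to the rooftop, so moving all 6 needs at least 3 loaded trips out, with a return between consecutive ones — at least 5 crossings.
The safety rule pushes this higher. Following every safe sequence of crossings, the most of the 6 that can be at the rooftop as the service lift arrives there on crossings 5, 7 is 4, 5 respectively — never all 6.
So the move cannot be finished within 7 crossings. (The shortest complete plan takes 9:)
1. Technician goes to the rooftop with the acid flask and the chlorine cylinder.  [the basement: the catalyst vial, the oxidiser, the peroxide, the solvent jar | the rooftop: the acid flask, the chlorine cylinder]
2. Technician goes back to the basement with the chlorine cylinder.  [the basement: the catalyst vial, the chlorine cylinder, the oxidiser, the peroxide, the solvent jar | the rooftop: the acid flask]
3. Technician goes to the rooftop with the chlorine cylinder and the peroxide.  [the basement: the catalyst vial, the oxidiser, the solvent jar | the rooftop: the acid flask, the chlorine cylinder, the peroxide]
4. Technician goes back to the basement with the chlorine cylinder.  [the basement: the catalyst vial, the chlorine cylinder, the oxidiser, the solvent jar | the rooftop: the acid flask, the peroxide]
5. Technician goes to the rooftop with the catalyst vial and the chlorine cylinder.  [the basement: the oxidiser, the solvent jar | the rooftop: the acid flask, the catalyst vial, the chlorine cylinder, the peroxide]
6. Technician goes back to the basement with the chlorine cylinder.  [the basement: the chlorine cylinder, the oxidiser, the solvent jar | the rooftop: the acid flask, the catalyst vial, the peroxide]
7. Technician goes to the rooftop with the oxidiser and the solvent jar.  [the basement: the chlorine cylinder | the rooftop: the acid flask, the catalyst vial, the oxidiser, the peroxide, the solvent jar]
8. Technician goes back to the basement with the acid flask.  [the basement: the acid flask, the chlorine cylinder | the rooftop: the catalyst vial, the oxidiser, the peroxide, the solvent jar]
9. Technician goes to the rooftop with the acid flask and the chlorine cylinder.  [the basement: — | the rooftop: the acid flask, the catalyst vial, the chlorine cylinder, the oxidiser, the peroxide, the solvent jar]

No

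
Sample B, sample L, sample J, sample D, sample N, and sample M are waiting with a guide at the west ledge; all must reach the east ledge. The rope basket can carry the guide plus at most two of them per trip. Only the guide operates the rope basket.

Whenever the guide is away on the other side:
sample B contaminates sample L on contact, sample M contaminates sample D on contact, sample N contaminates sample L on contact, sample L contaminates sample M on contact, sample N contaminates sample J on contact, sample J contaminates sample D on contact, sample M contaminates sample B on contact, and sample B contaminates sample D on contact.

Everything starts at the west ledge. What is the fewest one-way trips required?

impossible

Whatever the first load, the items left behind include a forbidden pair without the guide. No opening move is safe, so no plan exists.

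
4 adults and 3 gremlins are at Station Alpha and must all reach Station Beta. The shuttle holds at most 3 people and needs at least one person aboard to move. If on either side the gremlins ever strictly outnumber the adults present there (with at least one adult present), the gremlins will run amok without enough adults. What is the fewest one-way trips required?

Counting alone: each trip to Station Beta takes at most 3 across and each return brings at least 1 back, so after t trips out (and t−1 returns) at most 3t − (t−1) of the 7 are across; that first reaches 7 at t = 3, so at least 5 crossings are needed.
The plan below uses exactly 5 crossings, so it is optimal:
1. 3 gremlins → Station Beta.  (Station Alpha: 4A 0G; Station Beta: 0A 3G)
2. 1 gremlin ← Station Alpha.  (Station Alpha: 4A 1G; Station Beta: 0A 2G)
3. 3 adults → Station Beta.  (Station Alpha: 1A 1G; Station Beta: 3A 2G)
4. 1 adult ← Station Alpha.  (Station Alpha: 2A 1G; Station Beta: 2A 2G)
5. 2 adults and 1 gremlin → Station Beta.  (Station Alpha: 0A 0G; Station Beta: 4A 3G)

5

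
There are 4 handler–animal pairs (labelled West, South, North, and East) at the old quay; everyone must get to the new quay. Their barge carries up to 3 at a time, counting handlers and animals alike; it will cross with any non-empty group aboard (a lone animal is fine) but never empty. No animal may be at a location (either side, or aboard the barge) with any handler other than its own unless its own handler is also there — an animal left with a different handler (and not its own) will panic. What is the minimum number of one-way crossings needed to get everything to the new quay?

9

Counting alone: each trip to the new quay takes at most 3 across and each return brings at least 1 back, so after t trips out (and t−1 returns) at most 3t − (t−1) of the 8 are across; that first reaches 8 at t = 4, so at least 7 crossings are needed.
The safety rule pushes this higher. Following every safe sequence of crossings, the most of the 8 that can be at the new quay as the barge arrives there on crossing 7 is 7 — never all 8.
So no plan with fewer than 9 crossings exists, and this one achieves 9:
1. animal West and handler West cross → the new quay.
2. handler West crosses ← the old quay.
3. animal South, handler South, and handler West cross → the new quay.
4. animal West and handler West cross ← the old quay.
5. handler East, handler North, and handler West cross → the new quay.
6. animal South crosses ← the old quay.
7. animal South and animal West cross → the new quay.
8. animal West crosses ← the old quay.
9. animal East, animal North, and animal West cross → the new quay.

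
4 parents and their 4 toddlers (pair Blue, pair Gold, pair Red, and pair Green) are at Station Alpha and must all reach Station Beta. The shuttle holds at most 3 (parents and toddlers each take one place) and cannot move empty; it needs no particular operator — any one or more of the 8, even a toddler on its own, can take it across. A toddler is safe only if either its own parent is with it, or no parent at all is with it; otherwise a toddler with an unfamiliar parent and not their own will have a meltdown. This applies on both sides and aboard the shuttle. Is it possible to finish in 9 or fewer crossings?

Yes — this plan uses 9 crossings (≤ 9):
1. parent Blue and toddler Blue cross → Station Beta.
2. parent Blue crosses ← Station Alpha.
3. parent Blue, parent Gold, and toddler Gold cross → Station Beta.
4. parent Blue and toddler Blue cross ← Station Alpha.
5. parent Blue, parent Green, and parent Red cross → Station Beta.
6. toddler Gold crosses ← Station Alpha.
7. toddler Blue and toddler Gold cross → Station Beta.
8. toddler Blue crosses ← Station Alpha.
9. toddler Blue, toddler Green, and toddler Red cross → Station Beta.

Yes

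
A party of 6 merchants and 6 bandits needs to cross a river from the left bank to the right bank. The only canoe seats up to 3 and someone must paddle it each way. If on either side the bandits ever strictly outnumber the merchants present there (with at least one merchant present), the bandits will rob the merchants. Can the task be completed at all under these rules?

No

Following every safe sequence of crossings from the start, the most of the 12 that can be at the right bank as the canoe arrives there on crossings 1, 3, 5 is 3, 5, 6 respectively; the best ever achieved is 6 of 12.
From crossing 7 on, no configuration arises that was not already reachable earlier: only 17 distinct safe configurations (who is on which side, and where the canoe is) can ever be reached, none of them has everyone across, and every continuation just revisits them. They are: 0 merchants + 0 bandits across (canoe back at the start); 0 merchants + 1 bandit across (canoe there); 0 merchants + 1 bandit across (canoe back at the start); 0 merchants + 2 bandits across (canoe there); 0 merchants + 2 bandits across (canoe back at the start); 0 merchants + 3 bandits across (canoe there); 0 merchants + 3 bandits across (canoe back at the start); 0 merchants + 4 bandits across (canoe there); 0 merchants + 4 bandits across (canoe back at the start); 0 merchants + 5 bandits across (canoe there); 0 merchants + 5 bandits across (canoe back at the start); 0 merchants + 6 bandits across (canoe there); 1 merchant + 1 bandit across (canoe there); 1 merchant + 1 bandit across (canoe back at the start); 2 merchants + 2 bandits across (canoe there); 2 merchants + 2 bandits across (canoe back at the start); 3 merchants + 3 bandits across (canoe there). So no valid plan exists.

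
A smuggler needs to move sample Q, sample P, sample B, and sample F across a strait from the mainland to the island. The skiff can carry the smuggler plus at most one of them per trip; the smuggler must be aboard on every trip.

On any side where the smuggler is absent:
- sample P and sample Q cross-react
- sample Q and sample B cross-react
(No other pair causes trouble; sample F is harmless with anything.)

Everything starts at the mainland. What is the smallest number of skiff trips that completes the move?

Counting alone: the smuggler can take at most 1 across per trip to the island, so moving all 4 needs at least 4 loaded trips out, with a return between consecutive ones — at least 7 crossings.
The safety rule pushes this higher. Following every safe sequence of crossings, the most of the 4 that can be at the island as the skiff arrives there on crossing 7 is 3 — never all 4.
So no plan with fewer than 9 crossings exists, and this one achieves 9:
1. Smuggler goes to the island with sample Q.
2. Smuggler goes back to the mainland alone.
3. Smuggler goes to the island with sample P.
4. Smuggler goes back to the mainland with sample Q.
5. Smuggler goes to the island with sample B.
6. Smuggler goes back to the mainland alone.
7. Smuggler goes to the island with sample F.
8. Smuggler goes back to the mainland alone.
9. Smuggler goes to the island with sample Q.

9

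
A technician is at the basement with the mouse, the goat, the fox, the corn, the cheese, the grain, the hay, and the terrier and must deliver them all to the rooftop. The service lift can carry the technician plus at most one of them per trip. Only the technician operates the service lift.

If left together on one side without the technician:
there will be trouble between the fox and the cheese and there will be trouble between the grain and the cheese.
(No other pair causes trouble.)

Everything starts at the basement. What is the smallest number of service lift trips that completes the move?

Counting alone: the technician can take at most 1 across per trip to the rooftop, so moving all 8 needs at least 8 loaded trips out, with a return between consecutive ones — at least 15 crossings.
The safety rule pushes this higher. Following every safe sequence of crossings, the most of the 8 that can be at the rooftop as the service lift arrives there on crossing 15 is 7 — never all 8.
So no plan with fewer than 17 crossings exists, and this one achieves 17:
1. Technician goes to the rooftop with the cheese.  [the basement: the corn, the fox, the goat, the grain, the hay, the mouse, the terrier | the rooftop: the cheese]
2. Technician goes back to the basement alone.  [the basement: the corn, the fox, the goat, the grain, the hay, the mouse, the terrier | the rooftop: the cheese]
3. Technician goes to the rooftop with the mouse.  [the basement: the corn, the fox, the goat, the grain, the hay, the terrier | the rooftop: the cheese, the mouse]
4. Technician goes back to the basement alone.  [the basement: the corn, the fox, the goat, the grain, the hay, the terrier | the rooftop: the cheese, the mouse]
5. Technician goes to the rooftop with the goat.  [the basement: the corn, the fox, the grain, the hay, the terrier | the rooftop: the cheese, the goat, the mouse]
6. Technician goes back to the basement alone.  [the basement: the corn, the fox, the grain, the hay, the terrier | the rooftop: the cheese, the goat, the mouse]
7. Technician goes to the rooftop with the fox.  [the basement: the corn, the grain, the hay, the terrier | the rooftop: the cheese, the fox, the goat, the mouse]
8. Technician goes back to the basement with the cheese.  [the basement: the cheese, the corn, the grain, the hay, the terrier | the rooftop: the fox, the goat, the mouse]
9. Technician goes to the rooftop with the grain.  [the basement: the cheese, the corn, the hay, the terrier | the rooftop: the fox, the goat, the grain, the mouse]
10. Technician goes back to the basement alone.  [the basement: the cheese, the corn, the hay, the terrier | the rooftop: the fox, the goat, the grain, the mouse]
11. Technician goes to the rooftop with the corn.  [the basement: the cheese, the hay, the terrier | the rooftop: the corn, the fox, the goat, the grain, the mouse]
12. Technician goes back to the basement alone.  [the basement: the cheese, the hay, the terrier | the rooftop: the corn, the fox, the goat, the grain, the mouse]
13. Technician goes to the rooftop with the hay.  [the basement: the cheese, the terrier | the rooftop: the corn, the fox, the goat, the grain, the hay, the mouse]
14. Technician goes back to the basement alone.  [the basement: the cheese, the terrier | the rooftop: the corn, the fox, the goat, the grain, the hay, the mouse]
15. Technician goes to the rooftop with the terrier.  [the basement: the cheese | the rooftop: the corn, the fox, the goat, the grain, the hay, the mouse, the terrier]
16. Technician goes back to the basement alone.  [the basement: the cheese | the rooftop: the corn, the fox, the goat, the grain, the hay, the mouse, the terrier]
17. Technician goes to the rooftop with the cheese.  [the basement: — | the rooftop: the cheese, the corn, the fox, the goat, the grain, the hay, the mouse, the terrier]

17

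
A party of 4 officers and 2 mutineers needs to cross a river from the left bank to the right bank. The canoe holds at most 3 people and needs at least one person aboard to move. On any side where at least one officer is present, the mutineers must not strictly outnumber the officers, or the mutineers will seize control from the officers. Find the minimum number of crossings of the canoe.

Counting alone: each trip to the right bank takes at most 3 across and each return brings at least 1 back, so after t trips out (and t−1 returns) at most 3t − (t−1) of the 6 are across; that first reaches 6 at t = 3, so at least 5 crossings are needed.
The plan below uses exactly 5 crossings, so it is optimal:
1. 2 mutineers → the right bank.  (the left bank: 4O 0M; the right bank: 0O 2M)
2. 1 mutineer ← the left bank.  (the left bank: 4O 1M; the right bank: 0O 1M)
3. 2 officers and 1 mutineer → the right bank.  (the left bank: 2O 0M; the right bank: 2O 2M)
4. 1 mutineer ← the left bank.  (the left bank: 2O 1M; the right bank: 2O 1M)
5. 2 officers and 1 mutineer → the right bank.  (the left bank: 0O 0M; the right bank: 4O 2M)

5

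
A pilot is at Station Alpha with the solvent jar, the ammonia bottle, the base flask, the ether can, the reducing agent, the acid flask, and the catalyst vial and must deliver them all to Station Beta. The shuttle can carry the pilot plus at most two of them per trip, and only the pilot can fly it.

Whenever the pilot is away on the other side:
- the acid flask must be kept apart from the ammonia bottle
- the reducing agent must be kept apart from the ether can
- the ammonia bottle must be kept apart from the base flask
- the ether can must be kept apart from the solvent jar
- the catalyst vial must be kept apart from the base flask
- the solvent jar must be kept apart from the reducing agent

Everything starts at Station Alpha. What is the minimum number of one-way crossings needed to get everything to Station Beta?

Whatever the first load, the items left behind include a forbidden pair without the pilot. No opening move is safe, so no plan exists.

impossible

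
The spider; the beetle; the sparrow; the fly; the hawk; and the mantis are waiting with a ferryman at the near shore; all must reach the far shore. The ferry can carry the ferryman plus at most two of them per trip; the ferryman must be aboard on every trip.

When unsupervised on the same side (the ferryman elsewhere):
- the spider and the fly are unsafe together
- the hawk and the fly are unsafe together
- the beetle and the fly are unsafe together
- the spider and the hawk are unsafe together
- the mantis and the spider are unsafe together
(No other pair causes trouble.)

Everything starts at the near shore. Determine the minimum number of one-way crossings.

Counting alone: the ferryman can take at most 2 across per trip to the far shore, so moving all 6 needs at least 3 loaded trips out, with a return between consecutive ones — at least 5 crossings.
The safety rule pushes this higher. Following every safe sequence of crossings, the most of the 6 that can be at the far shore as the ferry arrives there on crossings 5, 7 is 4, 5 respectively — never all 6.
So no plan with fewer than 9 crossings exists, and this one achieves 9:
1. Ferryman goes to the far shore with the fly and the spider.  [the near shore: the beetle, the hawk, the mantis, the sparrow | the far shore: the fly, the spider]
2. Ferryman goes back to the near shore with the spider.  [the near shore: the beetle, the hawk, the mantis, the sparrow, the spider | the far shore: the fly]
3. Ferryman goes to the far shore with the beetle and the spider.  [the near shore: the hawk, the mantis, the sparrow | the far shore: the beetle, the fly, the spider]
4. Ferryman goes back to the near shore with the fly.  [the near shore: the fly, the hawk, the mantis, the sparrow | the far shore: the beetle, the spider]
5. Ferryman goes to the far shore with the fly and the sparrow.  [the near shore: the hawk, the mantis | the far shore: the beetle, the fly, the sparrow, the spider]
6. Ferryman goes back to the near shore with the fly.  [the near shore: the fly, the hawk, the mantis | the far shore: the beetle, the sparrow, the spider]
7. Ferryman goes to the far shore with the hawk and the mantis.  [the near shore: the fly | the far shore: the beetle, the hawk, the mantis, the sparrow, the spider]
8. Ferryman goes back to the near shore with the spider.  [the near shore: the fly, the spider | the far shore: the beetle, the hawk, the mantis, the sparrow]
9. Ferryman goes to the far shore with the fly and the spider.  [the near shore: — | the far shore: the beetle, the fly, the hawk, the mantis, the sparrow, the spider]

9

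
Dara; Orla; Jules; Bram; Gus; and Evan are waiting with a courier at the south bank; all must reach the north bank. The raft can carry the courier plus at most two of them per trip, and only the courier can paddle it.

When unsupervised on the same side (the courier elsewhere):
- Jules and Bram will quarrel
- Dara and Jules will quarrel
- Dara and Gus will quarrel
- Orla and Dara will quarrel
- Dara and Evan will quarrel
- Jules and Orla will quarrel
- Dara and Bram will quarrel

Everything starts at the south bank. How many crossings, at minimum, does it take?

9

Counting alone: the courier can take at most 2 across per trip to the north bank, so moving all 6 needs at least 3 loaded trips out, with a return between consecutive ones — at least 5 crossings.
The safety rule pushes this higher. Following every safe sequence of crossings, the most of the 6 that can be at the north bank as the raft arrives there on crossings 5, 7 is 4, 5 respectively — never all 6.
So no plan with fewer than 9 crossings exists, and this one achieves 9:
1. Courier goes to the north bank with Dara and Jules.  [the south bank: Bram, Evan, Gus, Orla | the north bank: Dara, Jules]
2. Courier goes back to the south bank with Dara.  [the south bank: Bram, Dara, Evan, Gus, Orla | the north bank: Jules]
3. Courier goes to the north bank with Dara and Gus.  [the south bank: Bram, Evan, Orla | the north bank: Dara, Gus, Jules]
4. Courier goes back to the south bank with Dara.  [the south bank: Bram, Dara, Evan, Orla | the north bank: Gus, Jules]
5. Courier goes to the north bank with Dara and Evan.  [the south bank: Bram, Orla | the north bank: Dara, Evan, Gus, Jules]
6. Courier goes back to the south bank with Dara.  [the south bank: Bram, Dara, Orla | the north bank: Evan, Gus, Jules]
7. Courier goes to the north bank with Bram and Orla.  [the south bank: Dara | the north bank: Bram, Evan, Gus, Jules, Orla]
8. Courier goes back to the south bank with Jules.  [the south bank: Dara, Jules | the north bank: Bram, Evan, Gus, Orla]
9. Courier goes to the north bank with Dara and Jules.  [the south bank: — | the north bank: Bram, Dara, Evan, Gus, Jules, Orla]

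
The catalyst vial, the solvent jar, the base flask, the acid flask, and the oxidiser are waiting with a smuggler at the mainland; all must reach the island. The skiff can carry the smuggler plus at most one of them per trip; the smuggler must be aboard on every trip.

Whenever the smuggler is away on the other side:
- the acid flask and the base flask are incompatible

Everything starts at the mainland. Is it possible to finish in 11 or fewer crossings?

Yes — this plan uses 9 crossings (≤ 11):
1. Smuggler goes to the island with the base flask.
2. Smuggler goes back to the mainland alone.
3. Smuggler goes to the island with the catalyst vial.
4. Smuggler goes back to the mainland alone.
5. Smuggler goes to the island with the solvent jar.
6. Smuggler goes back to the mainland alone.
7. Smuggler goes to the island with the oxidiser.
8. Smuggler goes back to the mainland alone.
9. Smuggler goes to the island with the acid flask.

Yes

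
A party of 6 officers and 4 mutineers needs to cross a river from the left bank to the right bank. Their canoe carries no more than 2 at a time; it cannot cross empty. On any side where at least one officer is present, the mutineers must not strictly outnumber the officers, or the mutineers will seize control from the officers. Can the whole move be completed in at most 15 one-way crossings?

Counting alone: each trip to the right bank takes at most 2 across and each return brings at least 1 back, so after t trips out (and t−1 returns) at most 2t − (t−1) of the 10 are across; that first reaches 10 at t = 9, so at least 17 crossings are needed.
Since 15 < 17, 15 crossings cannot be enough. (The shortest complete plan in fact takes 17:)
1. 2 mutineers → the right bank.  (the left bank: 6O 2M; the right bank: 0O 2M)
2. 1 mutineer ← the left bank.  (the left bank: 6O 3M; the right bank: 0O 1M)
3. 2 mutineers → the right bank.  (the left bank: 6O 1M; the right bank: 0O 3M)
4. 1 mutineer ← the left bank.  (the left bank: 6O 2M; the right bank: 0O 2M)
5. 2 officers → the right bank.  (the left bank: 4O 2M; the right bank: 2O 2M)
6. 1 mutineer ← the left bank.  (the left bank: 4O 3M; the right bank: 2O 1M)
7. 1 officer and 1 mutineer → the right bank.  (the left bank: 3O 2M; the right bank: 3O 2M)
8. 1 mutineer ← the left bank.  (the left bank: 3O 3M; the right bank: 3O 1M)
9. 2 mutineers → the right bank.  (the left bank: 3O 1M; the right bank: 3O 3M)
10. 1 mutineer ← the left bank.  (the left bank: 3O 2M; the right bank: 3O 2M)
11. 1 officer and 1 mutineer → the right bank.  (the left bank: 2O 1M; the right bank: 4O 3M)
12. 1 mutineer ← the left bank.  (the left bank: 2O 2M; the right bank: 4O 2M)
13. 2 mutineers → the right bank.  (the left bank: 2O 0M; the right bank: 4O 4M)
14. 1 mutineer ← the left bank.  (the left bank: 2O 1M; the right bank: 4O 3M)
15. 1 officer and 1 mutineer → the right bank.  (the left bank: 1O 0M; the right bank: 5O 4M)
16. 1 mutineer ← the left bank.  (the left bank: 1O 1M; the right bank: 5O 3M)
17. 1 officer and 1 mutineer → the right bank.  (the left bank: 0O 0M; the right bank: 6O 4M)

No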